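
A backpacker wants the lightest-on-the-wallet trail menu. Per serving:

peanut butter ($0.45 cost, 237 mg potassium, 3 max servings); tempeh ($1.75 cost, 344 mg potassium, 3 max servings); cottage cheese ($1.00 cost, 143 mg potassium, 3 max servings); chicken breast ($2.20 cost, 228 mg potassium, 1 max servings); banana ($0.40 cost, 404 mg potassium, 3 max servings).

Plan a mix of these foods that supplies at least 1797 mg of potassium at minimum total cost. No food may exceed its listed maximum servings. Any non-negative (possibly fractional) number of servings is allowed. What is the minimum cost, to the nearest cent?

$2.31

Cost per mg of potassium: banana $0.0010, peanut butter $0.0019, tempeh $0.0051, cottage cheese $0.0070, chicken breast $0.0096.
Take 3 servings of banana: +1212.0 mg potassium for $1.20 (total $1.20, still need 585.0 mg).
Take 2.468 servings of peanut butter: +585.0 mg potassium for $1.11 (total $2.31, still need 0.0 mg).
Greedy by cheapest-per-mg is optimal for a single linear constraint, so the minimum cost is $2.31.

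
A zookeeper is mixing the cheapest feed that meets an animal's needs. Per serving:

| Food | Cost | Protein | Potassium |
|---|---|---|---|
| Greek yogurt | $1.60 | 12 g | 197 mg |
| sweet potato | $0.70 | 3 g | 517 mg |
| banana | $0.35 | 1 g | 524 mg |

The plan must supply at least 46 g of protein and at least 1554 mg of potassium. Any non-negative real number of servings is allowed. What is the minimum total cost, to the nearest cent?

$6.47

For a min-cost LP with two ≥-constraints, a basic feasible solution has at most two positive variables.
Greek yogurt only: max(46/12, 1554/197) = 7.888 servings → $12.62.
sweet potato only: max(46/3, 1554/517) = 15.33 servings → $10.73.
banana only: max(46/1, 1554/524) = 46 servings → $16.10.
Greek yogurt + sweet potato with both tight: 3.406 servings and 1.708 servings → $6.65.
Greek yogurt + banana with both tight: 3.702 servings and 1.574 servings → $6.47.
sweet potato + banana: intersection lies outside the first quadrant.
So the least-cost plan costs $6.47.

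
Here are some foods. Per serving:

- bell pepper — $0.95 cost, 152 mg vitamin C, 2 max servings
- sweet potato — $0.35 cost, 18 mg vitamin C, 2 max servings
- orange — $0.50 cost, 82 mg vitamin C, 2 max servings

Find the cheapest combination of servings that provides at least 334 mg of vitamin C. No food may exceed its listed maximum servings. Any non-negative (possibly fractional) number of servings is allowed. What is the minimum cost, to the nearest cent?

$2.06

Cost per mg of vitamin C: orange $0.0061, bell pepper $0.0063, sweet potato $0.0194.
Take 2 servings of orange: +164.0 mg vitamin C for $1.00 (total $1.00, still need 170.0 mg).
Take 1.118 servings of bell pepper: +170.0 mg vitamin C for $1.06 (total $2.06, still need 0.0 mg).
Greedy by cheapest-per-mg is optimal for a single linear constraint, so the minimum cost is $2.06.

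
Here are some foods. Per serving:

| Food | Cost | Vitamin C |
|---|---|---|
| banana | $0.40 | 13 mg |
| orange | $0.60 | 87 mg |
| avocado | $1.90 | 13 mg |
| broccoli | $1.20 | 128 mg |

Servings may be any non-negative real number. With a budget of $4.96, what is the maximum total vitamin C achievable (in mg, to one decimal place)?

719.2 mg

Vitamin C per dollar: orange 145, broccoli 106.7, banana 32.5, avocado 6.842.
With no serving limits, spend the whole cost allowance on orange: $4.96 / $0.60 × 87 mg = 719.2 mg.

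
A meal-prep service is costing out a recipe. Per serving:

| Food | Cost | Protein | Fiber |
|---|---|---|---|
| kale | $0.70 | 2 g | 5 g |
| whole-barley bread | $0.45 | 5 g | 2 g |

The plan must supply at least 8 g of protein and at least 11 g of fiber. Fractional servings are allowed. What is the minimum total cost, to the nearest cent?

For a min-cost LP with two ≥-constraints, a basic feasible solution has at most two positive variables.
kale only: max(8/2, 11/5) = 4 servings → $2.80.
whole-barley bread only: max(8/5, 11/2) = 5.5 servings → $2.48.
kale + whole-barley bread with both tight: 1.857 servings and 0.8571 servings → $1.69.
Cheapest feasible corner: $1.69.

$1.69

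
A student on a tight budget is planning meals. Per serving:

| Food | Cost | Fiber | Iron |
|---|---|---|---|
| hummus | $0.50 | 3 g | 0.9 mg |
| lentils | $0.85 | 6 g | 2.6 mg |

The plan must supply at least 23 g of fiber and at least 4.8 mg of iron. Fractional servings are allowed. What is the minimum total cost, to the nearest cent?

A basic optimal solution has at most two foods positive. Try each food alone and each pair with both targets met exactly.
hummus only: max(23/3, 4.8/0.9) = 7.667 servings → $3.83.
lentils only: max(23/6, 4.8/2.6) = 3.833 servings → $3.26.
hummus + lentils: intersection lies outside the first quadrant.
The minimum over all feasible corners is $3.26.

$3.26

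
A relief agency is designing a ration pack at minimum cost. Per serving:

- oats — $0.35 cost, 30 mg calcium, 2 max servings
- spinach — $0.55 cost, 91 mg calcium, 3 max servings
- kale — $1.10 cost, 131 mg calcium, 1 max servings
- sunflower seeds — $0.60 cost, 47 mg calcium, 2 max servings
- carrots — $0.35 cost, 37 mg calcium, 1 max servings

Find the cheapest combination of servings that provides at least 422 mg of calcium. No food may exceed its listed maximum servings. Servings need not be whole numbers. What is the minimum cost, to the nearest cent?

$2.92

Cost per mg of calcium: spinach $0.0060, kale $0.0084, carrots $0.0095, oats $0.0117, sunflower seeds $0.0128.
Take 3 servings of spinach: +273.0 mg calcium for $1.65 (total $1.65, still need 149.0 mg).
Take 1 serving of kale: +131.0 mg calcium for $1.10 (total $2.75, still need 18.0 mg).
Take 0.4865 servings of carrots: +18.0 mg calcium for $0.17 (total $2.92, still need 0.0 mg).
Greedy by cheapest-per-mg is optimal for a single linear constraint, so the minimum cost is $2.92.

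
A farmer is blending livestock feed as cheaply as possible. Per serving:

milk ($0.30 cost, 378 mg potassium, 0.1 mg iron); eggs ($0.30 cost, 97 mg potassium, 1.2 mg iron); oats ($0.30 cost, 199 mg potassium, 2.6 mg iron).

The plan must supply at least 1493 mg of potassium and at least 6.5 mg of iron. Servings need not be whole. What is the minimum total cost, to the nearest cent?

A basic optimal solution has at most two foods positive. Try each food alone and each pair with both targets met exactly.
milk only: max(1493/378, 6.5/0.1) = 65 servings → $19.50.
eggs only: max(1493/97, 6.5/1.2) = 15.39 servings → $4.62.
oats only: max(1493/199, 6.5/2.6) = 7.503 servings → $2.25.
milk + eggs with both tight: 2.616 servings and 5.199 servings → $2.34.
milk + oats with both tight: 2.688 servings and 2.397 servings → $1.53.
eggs + oats: intersection lies outside the first quadrant.
Cheapest feasible corner: $1.53.

$1.53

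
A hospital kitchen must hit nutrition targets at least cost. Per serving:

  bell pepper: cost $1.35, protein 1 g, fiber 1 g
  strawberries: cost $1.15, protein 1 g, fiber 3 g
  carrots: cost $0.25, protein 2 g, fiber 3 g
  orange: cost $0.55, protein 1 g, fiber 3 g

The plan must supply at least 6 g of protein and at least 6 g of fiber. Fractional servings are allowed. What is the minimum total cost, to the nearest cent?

A basic optimal solution has at most two foods positive. Try each food alone and each pair with both targets met exactly.
bell pepper only: max(6/1, 6/1) = 6 servings → $8.10.
strawberries only: max(6/1, 6/3) = 6 servings → $6.90.
carrots only: max(6/2, 6/3) = 3 servings → $0.75.
orange only: max(6/1, 6/3) = 6 servings → $3.30.
bell pepper + strawberries with both tight: 6 servings and 0 servings → $8.10.
bell pepper + carrots with both tight: 6 servings and 0 servings → $8.10.
bell pepper + orange with both tight: 6 servings and 0 servings → $8.10.
strawberries + carrots: intersection lies outside the first quadrant.
strawberries + orange (both tight): parallel constraints — no distinct corner.
carrots + orange: intersection lies outside the first quadrant.
So the least-cost plan costs $0.75.

$0.75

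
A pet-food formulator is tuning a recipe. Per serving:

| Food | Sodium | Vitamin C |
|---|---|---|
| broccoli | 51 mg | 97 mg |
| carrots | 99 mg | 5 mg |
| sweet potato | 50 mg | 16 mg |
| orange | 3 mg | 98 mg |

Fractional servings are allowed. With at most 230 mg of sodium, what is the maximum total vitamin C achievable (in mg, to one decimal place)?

Vitamin C per mg sodium: orange 32.67, broccoli 1.902, sweet potato 0.32, carrots 0.05051.
With no serving limits, spend the whole sodium allowance on orange: 230 mg / 3 mg × 98 mg = 7513.3 mg.

7513.3 mg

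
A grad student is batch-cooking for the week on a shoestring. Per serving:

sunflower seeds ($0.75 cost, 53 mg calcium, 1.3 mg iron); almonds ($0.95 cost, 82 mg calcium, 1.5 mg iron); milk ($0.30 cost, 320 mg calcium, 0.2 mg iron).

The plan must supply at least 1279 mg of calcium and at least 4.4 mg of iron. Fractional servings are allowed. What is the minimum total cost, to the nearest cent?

sunflower seeds only: max(1279/53, 4.4/1.3) = 24.13 servings → $18.10.
almonds only: max(1279/82, 4.4/1.5) = 15.6 servings → $14.82.
milk only: max(1279/320, 4.4/0.2) = 22 servings → $6.60.
sunflower seeds + almonds: intersection lies outside the first quadrant.
sunflower seeds + milk with both tight: 2.842 servings and 3.526 servings → $3.19.
almonds + milk with both tight: 2.485 servings and 3.36 servings → $3.37.
Cheapest feasible corner: $3.19.

$3.19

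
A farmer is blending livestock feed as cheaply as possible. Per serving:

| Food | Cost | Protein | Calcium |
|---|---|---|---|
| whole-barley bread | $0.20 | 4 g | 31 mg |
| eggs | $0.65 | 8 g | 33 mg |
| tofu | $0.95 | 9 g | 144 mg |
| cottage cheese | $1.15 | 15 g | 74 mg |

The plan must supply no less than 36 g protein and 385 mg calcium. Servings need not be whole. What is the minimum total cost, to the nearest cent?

$2.48

Minimising a linear cost over {protein ≥ 36, calcium ≥ 385, servings ≥ 0} — the optimum is at a vertex, using one or two foods.
whole-barley bread only: max(36/4, 385/31) = 12.42 servings → $2.48.
eggs only: max(36/8, 385/33) = 11.67 servings → $7.58.
tofu only: max(36/9, 385/144) = 4 servings → $3.80.
cottage cheese only: max(36/15, 385/74) = 5.203 servings → $5.98.
whole-barley bread + eggs: intersection lies outside the first quadrant.
whole-barley bread + tofu with both tight: 5.788 servings and 1.428 servings → $2.51.
whole-barley bread + cottage cheese with both targets exact would need a negative amount; discard.
eggs + tofu with both tight: 2.011 servings and 2.213 servings → $3.41.
eggs + cottage cheese with both targets exact would need a negative amount; discard.
tofu + cottage cheese with both tight: 2.082 servings and 1.151 servings → $3.30.
Cheapest feasible corner: $2.48.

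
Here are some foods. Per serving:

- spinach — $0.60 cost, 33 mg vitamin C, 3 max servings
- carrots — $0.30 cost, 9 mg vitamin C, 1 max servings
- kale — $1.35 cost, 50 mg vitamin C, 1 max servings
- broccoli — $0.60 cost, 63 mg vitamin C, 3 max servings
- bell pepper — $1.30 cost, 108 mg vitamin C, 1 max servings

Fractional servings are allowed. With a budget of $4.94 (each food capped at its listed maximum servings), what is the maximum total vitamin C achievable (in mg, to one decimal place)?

Vitamin C per dollar: broccoli 105, bell pepper 83.08, spinach 55, kale 37.04, carrots 30.
Take 3 servings of broccoli: spends $1.80, +189.0 mg vitamin C (running total 189.0 mg).
Take 1 serving of bell pepper: spends $1.30, +108.0 mg vitamin C (running total 297.0 mg).
Take 3 servings of spinach: spends $1.80, +99.0 mg vitamin C (running total 396.0 mg).
Take 0.02963 servings of kale: spends $0.04, +1.5 mg vitamin C (running total 397.5 mg).
Greedy by best ratio exhausts the cost allowance optimally: 397.5 mg.

397.5 mg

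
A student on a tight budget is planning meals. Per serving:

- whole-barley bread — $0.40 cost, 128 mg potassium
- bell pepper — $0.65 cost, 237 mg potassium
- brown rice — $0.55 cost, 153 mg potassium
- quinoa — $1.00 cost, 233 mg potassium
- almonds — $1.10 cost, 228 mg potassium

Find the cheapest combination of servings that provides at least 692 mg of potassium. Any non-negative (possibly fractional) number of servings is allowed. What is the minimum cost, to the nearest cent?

$1.90

Cost per mg of potassium: bell pepper $0.0027, whole-barley bread $0.0031, brown rice $0.0036, quinoa $0.0043, almonds $0.0048.
With no serving limits, use only bell pepper: 692 mg / 237 mg = 2.92 servings × $0.65 = $1.90.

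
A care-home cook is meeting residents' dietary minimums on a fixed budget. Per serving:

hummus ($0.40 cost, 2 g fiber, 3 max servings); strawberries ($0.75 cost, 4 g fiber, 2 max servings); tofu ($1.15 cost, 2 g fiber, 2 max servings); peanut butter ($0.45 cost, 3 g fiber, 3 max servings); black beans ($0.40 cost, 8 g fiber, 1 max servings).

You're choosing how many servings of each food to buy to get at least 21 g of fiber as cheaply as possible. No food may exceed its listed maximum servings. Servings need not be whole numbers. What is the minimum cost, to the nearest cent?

$2.50

Cost per g of fiber: black beans $0.0500, peanut butter $0.1500, strawberries $0.1875, hummus $0.2000, tofu $0.5750.
Take 1 serving of black beans: +8.0 g fiber for $0.40 (total $0.40, still need 13.0 g).
Take 3 servings of peanut butter: +9.0 g fiber for $1.35 (total $1.75, still need 4.0 g).
Take 1 serving of strawberries: +4.0 g fiber for $0.75 (total $2.50, still need 0.0 g).
Greedy by cheapest-per-g is optimal for a single linear constraint, so the minimum cost is $2.50.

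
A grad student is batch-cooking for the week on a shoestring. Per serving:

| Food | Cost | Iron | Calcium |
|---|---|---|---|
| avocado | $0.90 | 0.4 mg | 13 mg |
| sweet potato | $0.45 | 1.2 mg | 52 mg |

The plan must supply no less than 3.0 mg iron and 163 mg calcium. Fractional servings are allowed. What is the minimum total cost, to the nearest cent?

$1.41

The cheapest plan sits at a corner of the feasible region — with two constraints it uses at most two foods.
avocado only: max(3.0/0.4, 163/13) = 12.54 servings → $11.28.
sweet potato only: max(3.0/1.2, 163/52) = 3.135 servings → $1.41.
avocado + sweet potato: intersection lies outside the first quadrant.
The minimum over all feasible corners is $1.41.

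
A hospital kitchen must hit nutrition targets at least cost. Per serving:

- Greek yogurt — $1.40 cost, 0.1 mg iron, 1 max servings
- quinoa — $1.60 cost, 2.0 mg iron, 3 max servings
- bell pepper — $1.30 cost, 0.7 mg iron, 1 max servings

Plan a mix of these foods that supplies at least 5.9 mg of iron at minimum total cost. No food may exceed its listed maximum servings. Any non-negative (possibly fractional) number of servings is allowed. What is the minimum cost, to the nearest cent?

$4.72

Cost per mg of iron: quinoa $0.8000, bell pepper $1.8571, Greek yogurt $14.0000.
Take 2.95 servings of quinoa: +5.9 mg iron for $4.72 (total $4.72, still need 0.0 mg).
Greedy by cheapest-per-mg is optimal for a single linear constraint, so the minimum cost is $4.72.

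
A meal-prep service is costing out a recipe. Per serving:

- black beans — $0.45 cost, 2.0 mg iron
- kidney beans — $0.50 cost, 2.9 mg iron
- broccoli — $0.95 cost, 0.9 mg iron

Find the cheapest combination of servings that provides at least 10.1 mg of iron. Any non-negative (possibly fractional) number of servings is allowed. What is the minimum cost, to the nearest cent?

Cost per mg of iron: kidney beans $0.1724, black beans $0.2250, broccoli $1.0556.
With no serving limits, use only kidney beans: 10.1 mg / 2.9 mg = 3.483 servings × $0.50 = $1.74.

$1.74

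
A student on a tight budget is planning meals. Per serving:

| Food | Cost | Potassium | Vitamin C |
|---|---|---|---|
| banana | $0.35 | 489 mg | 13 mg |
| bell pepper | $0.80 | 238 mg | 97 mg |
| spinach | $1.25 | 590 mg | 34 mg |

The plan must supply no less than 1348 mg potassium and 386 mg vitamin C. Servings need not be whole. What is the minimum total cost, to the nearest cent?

A basic optimal solution has at most two foods positive. Try each food alone and each pair with both targets met exactly.
banana only: max(1348/489, 386/13) = 29.69 servings → $10.39.
bell pepper only: max(1348/238, 386/97) = 5.664 servings → $4.53.
spinach only: max(1348/590, 386/34) = 11.35 servings → $14.19.
banana + bell pepper with both tight: 0.8771 servings and 3.862 servings → $3.40.
banana + spinach: the both-tight solution has a negative serving — not a feasible corner.
bell pepper + spinach with both tight: 3.702 servings and 0.7914 servings → $3.95.
The minimum over all feasible corners is $3.40.

$3.40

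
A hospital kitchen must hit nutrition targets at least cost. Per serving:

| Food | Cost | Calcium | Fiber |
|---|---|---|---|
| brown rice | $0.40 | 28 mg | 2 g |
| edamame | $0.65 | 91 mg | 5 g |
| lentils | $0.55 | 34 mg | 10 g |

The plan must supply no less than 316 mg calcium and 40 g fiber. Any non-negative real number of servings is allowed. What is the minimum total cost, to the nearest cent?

The cheapest plan sits at a corner of the feasible region — with two constraints it uses at most two foods.
brown rice only: max(316/28, 40/2) = 20 servings → $8.00.
edamame only: max(316/91, 40/5) = 8 servings → $5.20.
lentils only: max(316/34, 40/10) = 9.294 servings → $5.11.
brown rice + edamame: the both-tight solution has a negative serving — not a feasible corner.
brown rice + lentils with both tight: 8.491 servings and 2.302 servings → $4.66.
edamame + lentils with both tight: 2.432 servings and 2.784 servings → $3.11.
The minimum over all feasible corners is $3.11.

$3.11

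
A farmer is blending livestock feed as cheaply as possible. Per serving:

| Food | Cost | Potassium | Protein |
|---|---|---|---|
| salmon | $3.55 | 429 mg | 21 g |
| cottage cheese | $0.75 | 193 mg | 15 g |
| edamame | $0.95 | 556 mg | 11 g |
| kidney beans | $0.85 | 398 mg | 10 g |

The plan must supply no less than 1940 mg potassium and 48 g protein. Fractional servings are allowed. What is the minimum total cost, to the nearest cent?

Minimising a linear cost over {potassium ≥ 1940, protein ≥ 48, servings ≥ 0} — the optimum is at a vertex, using one or two foods.
salmon only: max(1940/429, 48/21) = 4.522 servings → $16.05.
cottage cheese only: max(1940/193, 48/15) = 10.05 servings → $7.54.
edamame only: max(1940/556, 48/11) = 4.364 servings → $4.15.
kidney beans only: max(1940/398, 48/10) = 4.874 servings → $4.14.
salmon + cottage cheese with both targets exact would need a negative amount; discard.
salmon + edamame with both tight: 0.7687 servings and 2.896 servings → $5.48.
salmon + kidney beans: the both-tight solution has a negative serving — not a feasible corner.
cottage cheese + edamame with both tight: 0.8602 servings and 3.191 servings → $3.68.
cottage cheese + kidney beans: the both-tight solution has a negative serving — not a feasible corner.
edamame + kidney beans with both tight: 0.2504 servings and 4.525 servings → $4.08.
The minimum over all feasible corners is $3.68.

$3.68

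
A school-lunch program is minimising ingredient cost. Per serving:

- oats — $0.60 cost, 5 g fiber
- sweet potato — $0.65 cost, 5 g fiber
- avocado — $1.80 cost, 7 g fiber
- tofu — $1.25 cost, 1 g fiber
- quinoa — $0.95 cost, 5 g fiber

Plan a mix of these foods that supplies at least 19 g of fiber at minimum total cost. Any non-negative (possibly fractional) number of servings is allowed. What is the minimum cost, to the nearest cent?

$2.28

Cost per g of fiber: oats $0.1200, sweet potato $0.1300, quinoa $0.1900, avocado $0.2571, tofu $1.2500.
With no serving limits, use only oats: 19 g / 5 g = 3.8 servings × $0.60 = $2.28.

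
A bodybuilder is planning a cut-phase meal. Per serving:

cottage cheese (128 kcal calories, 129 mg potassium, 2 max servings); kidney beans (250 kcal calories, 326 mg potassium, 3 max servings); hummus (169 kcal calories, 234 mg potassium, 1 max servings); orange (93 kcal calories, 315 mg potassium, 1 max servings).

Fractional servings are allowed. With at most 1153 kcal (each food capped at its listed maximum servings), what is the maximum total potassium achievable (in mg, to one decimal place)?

1669.1 mg

Potassium per kcal: orange 3.387, hummus 1.385, kidney beans 1.304, cottage cheese 1.008.
Take 1 serving of orange: uses 93 kcal, +315.0 mg potassium (running total 315.0 mg).
Take 1 serving of hummus: uses 169 kcal, +234.0 mg potassium (running total 549.0 mg).
Take 3 servings of kidney beans: uses 750 kcal, +978.0 mg potassium (running total 1527.0 mg).
Take 1.102 servings of cottage cheese: uses 141 kcal, +142.1 mg potassium (running total 1669.1 mg).
Greedy by best ratio exhausts the calories allowance optimally: 1669.1 mg.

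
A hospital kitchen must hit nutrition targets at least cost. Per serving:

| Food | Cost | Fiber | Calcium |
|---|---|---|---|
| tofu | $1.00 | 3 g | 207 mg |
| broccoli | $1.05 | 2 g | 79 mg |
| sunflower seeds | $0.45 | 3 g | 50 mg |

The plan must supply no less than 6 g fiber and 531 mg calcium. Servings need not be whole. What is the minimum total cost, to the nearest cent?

An LP optimum is at a vertex; with two nutrient constraints at most two foods are used. Check each candidate.
tofu only: max(6/3, 531/207) = 2.565 servings → $2.57.
broccoli only: max(6/2, 531/79) = 6.722 servings → $7.06.
sunflower seeds only: max(6/3, 531/50) = 10.62 servings → $4.78.
tofu + broccoli: the both-tight solution has a negative serving — not a feasible corner.
tofu + sunflower seeds: intersection lies outside the first quadrant.
broccoli + sunflower seeds: the both-tight solution has a negative serving — not a feasible corner.
Cheapest feasible corner: $2.57.

$2.57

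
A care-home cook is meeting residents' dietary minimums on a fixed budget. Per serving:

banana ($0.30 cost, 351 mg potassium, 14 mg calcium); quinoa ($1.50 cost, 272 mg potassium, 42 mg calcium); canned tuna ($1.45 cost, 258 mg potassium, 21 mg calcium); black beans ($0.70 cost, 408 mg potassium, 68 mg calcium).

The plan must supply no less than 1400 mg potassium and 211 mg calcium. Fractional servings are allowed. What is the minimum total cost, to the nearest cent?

$2.25

banana only: max(1400/351, 211/14) = 15.07 servings → $4.52.
quinoa only: max(1400/272, 211/42) = 5.147 servings → $7.72.
canned tuna only: max(1400/258, 211/21) = 10.05 servings → $14.57.
black beans only: max(1400/408, 211/68) = 3.431 servings → $2.40.
banana + quinoa with both tight: 0.1288 servings and 4.981 servings → $7.51.
banana + canned tuna: intersection lies outside the first quadrant.
banana + black beans with both tight: 0.5019 servings and 3 servings → $2.25.
quinoa + canned tuna with both tight: 4.886 servings and 0.2748 servings → $7.73.
quinoa + black beans: intersection lies outside the first quadrant.
canned tuna + black beans with both tight: 1.015 servings and 2.789 servings → $3.42.
So the least-cost plan costs $2.25.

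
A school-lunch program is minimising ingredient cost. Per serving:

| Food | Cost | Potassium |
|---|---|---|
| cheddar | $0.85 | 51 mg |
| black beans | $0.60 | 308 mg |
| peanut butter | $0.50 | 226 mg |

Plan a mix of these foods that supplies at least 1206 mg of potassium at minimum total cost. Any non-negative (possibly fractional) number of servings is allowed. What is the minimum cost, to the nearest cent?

$2.35

Cost per mg of potassium: black beans $0.0019, peanut butter $0.0022, cheddar $0.0167.
With no serving limits, use only black beans: 1206 mg / 308 mg = 3.916 servings × $0.60 = $2.35.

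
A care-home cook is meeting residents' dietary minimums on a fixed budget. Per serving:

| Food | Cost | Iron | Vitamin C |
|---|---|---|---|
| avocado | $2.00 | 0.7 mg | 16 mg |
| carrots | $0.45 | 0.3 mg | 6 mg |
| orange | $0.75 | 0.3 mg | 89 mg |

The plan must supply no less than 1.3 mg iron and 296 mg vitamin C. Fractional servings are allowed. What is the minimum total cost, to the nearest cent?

avocado only: max(1.3/0.7, 296/16) = 18.5 servings → $37.00.
carrots only: max(1.3/0.3, 296/6) = 49.33 servings → $22.20.
orange only: max(1.3/0.3, 296/89) = 4.333 servings → $3.25.
avocado + carrots: intersection lies outside the first quadrant.
avocado + orange with both tight: 0.4678 servings and 3.242 servings → $3.37.
carrots + orange with both tight: 1.08 servings and 3.253 servings → $2.93.
The minimum over all feasible corners is $2.93.

$2.93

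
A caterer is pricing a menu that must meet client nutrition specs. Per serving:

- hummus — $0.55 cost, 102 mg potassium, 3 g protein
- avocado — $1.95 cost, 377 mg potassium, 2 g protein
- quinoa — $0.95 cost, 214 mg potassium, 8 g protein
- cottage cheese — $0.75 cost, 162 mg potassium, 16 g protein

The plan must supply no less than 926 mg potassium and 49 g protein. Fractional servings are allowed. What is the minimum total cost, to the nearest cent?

Two binding constraints pin down two serving amounts, so the optimal mix uses at most two foods. The candidates are each food alone (scaled to the tighter of potassium/protein) and each pair with both constraints tight.
hummus only: max(926/102, 49/3) = 16.33 servings → $8.98.
avocado only: max(926/377, 49/2) = 24.5 servings → $47.77.
quinoa only: max(926/214, 49/8) = 6.125 servings → $5.82.
cottage cheese only: max(926/162, 49/16) = 5.716 servings → $4.29.
hummus + avocado with both targets exact would need a negative amount; discard.
hummus + quinoa with both targets exact would need a negative amount; discard.
hummus + cottage cheese with both tight: 6.002 servings and 1.937 servings → $4.75.
avocado + quinoa: the both-tight solution has a negative serving — not a feasible corner.
avocado + cottage cheese with both tight: 1.205 servings and 2.912 servings → $4.53.
quinoa + cottage cheese with both tight: 3.232 servings and 1.446 servings → $4.16.
Cheapest feasible corner: $4.16.

$4.16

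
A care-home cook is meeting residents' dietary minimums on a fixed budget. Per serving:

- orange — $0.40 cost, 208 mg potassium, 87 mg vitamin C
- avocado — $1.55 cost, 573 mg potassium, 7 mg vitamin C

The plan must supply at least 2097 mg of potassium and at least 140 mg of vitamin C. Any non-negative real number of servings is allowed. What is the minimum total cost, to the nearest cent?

Compare the cost at each extreme point of the feasible region.
orange only: max(2097/208, 140/87) = 10.08 servings → $4.03.
avocado only: max(2097/573, 140/7) = 20 servings → $31.00.
orange + avocado with both tight: 1.354 servings and 3.168 servings → $5.45.
The minimum over all feasible corners is $4.03.

$4.03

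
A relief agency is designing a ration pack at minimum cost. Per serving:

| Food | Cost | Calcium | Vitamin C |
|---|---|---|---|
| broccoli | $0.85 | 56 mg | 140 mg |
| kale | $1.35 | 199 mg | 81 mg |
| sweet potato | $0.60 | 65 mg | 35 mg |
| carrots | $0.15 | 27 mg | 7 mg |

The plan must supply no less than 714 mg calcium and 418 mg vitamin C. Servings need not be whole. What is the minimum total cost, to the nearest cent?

An LP optimum is at a vertex; with two nutrient constraints at most two foods are used. Check each candidate.
broccoli only: max(714/56, 418/140) = 12.75 servings → $10.84.
kale only: max(714/199, 418/81) = 5.16 servings → $6.97.
sweet potato only: max(714/65, 418/35) = 11.94 servings → $7.17.
carrots only: max(714/27, 418/7) = 59.71 servings → $8.96.
broccoli + kale with both tight: 1.087 servings and 3.282 servings → $5.35.
broccoli + sweet potato with both tight: 0.3053 servings and 10.72 servings → $6.69.
broccoli + carrots with both tight: 1.856 servings and 22.6 servings → $4.97.
kale + sweet potato with both targets exact would need a negative amount; discard.
kale + carrots with both targets exact would need a negative amount; discard.
sweet potato + carrots with both targets exact would need a negative amount; discard.
Cheapest feasible corner: $4.97.

$4.97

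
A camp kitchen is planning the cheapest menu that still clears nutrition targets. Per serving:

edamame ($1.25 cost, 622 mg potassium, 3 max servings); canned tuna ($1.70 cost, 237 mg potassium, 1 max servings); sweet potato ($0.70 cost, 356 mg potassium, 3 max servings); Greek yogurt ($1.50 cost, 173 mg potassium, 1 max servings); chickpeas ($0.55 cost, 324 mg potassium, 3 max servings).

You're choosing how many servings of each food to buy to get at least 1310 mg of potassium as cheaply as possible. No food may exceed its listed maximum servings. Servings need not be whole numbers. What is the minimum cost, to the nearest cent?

$2.31

Cost per mg of potassium: chickpeas $0.0017, sweet potato $0.0020, edamame $0.0020, canned tuna $0.0072, Greek yogurt $0.0087.
Take 3 servings of chickpeas: +972.0 mg potassium for $1.65 (total $1.65, still need 338.0 mg).
Take 0.9494 servings of sweet potato: +338.0 mg potassium for $0.66 (total $2.31, still need 0.0 mg).
Filling from the cheapest source first is optimal under one linear minimum: $2.31.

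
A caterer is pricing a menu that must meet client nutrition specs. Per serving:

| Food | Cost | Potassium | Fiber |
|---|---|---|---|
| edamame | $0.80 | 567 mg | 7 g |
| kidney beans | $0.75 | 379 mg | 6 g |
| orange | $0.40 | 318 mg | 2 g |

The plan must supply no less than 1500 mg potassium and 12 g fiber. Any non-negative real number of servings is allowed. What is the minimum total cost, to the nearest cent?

$1.95

Minimising a linear cost over {potassium ≥ 1500, fiber ≥ 12, servings ≥ 0} — the optimum is at a vertex, using one or two foods.
edamame only: max(1500/567, 12/7) = 2.646 servings → $2.12.
kidney beans only: max(1500/379, 12/6) = 3.958 servings → $2.97.
orange only: max(1500/318, 12/2) = 6 servings → $2.40.
edamame + kidney beans: the both-tight solution has a negative serving — not a feasible corner.
edamame + orange with both tight: 0.7473 servings and 3.385 servings → $1.95.
kidney beans + orange with both tight: 0.7096 servings and 3.871 servings → $2.08.
So the least-cost plan costs $1.95.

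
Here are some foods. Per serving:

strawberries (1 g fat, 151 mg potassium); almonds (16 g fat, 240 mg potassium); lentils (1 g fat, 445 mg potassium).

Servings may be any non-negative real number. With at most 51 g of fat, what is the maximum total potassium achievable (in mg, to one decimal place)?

22695.0 mg

Potassium per g fat: lentils 445, strawberries 151, almonds 15.
With no serving limits, spend the whole fat allowance on lentils: 51 g / 1 g × 445 mg = 22695.0 mg.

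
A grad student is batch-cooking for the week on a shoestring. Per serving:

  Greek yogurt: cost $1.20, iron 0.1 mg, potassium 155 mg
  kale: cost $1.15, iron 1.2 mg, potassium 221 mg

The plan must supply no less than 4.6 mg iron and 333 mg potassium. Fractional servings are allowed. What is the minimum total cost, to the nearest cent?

An LP optimum is at a vertex; with two nutrient constraints at most two foods are used. Check each candidate.
Greek yogurt only: max(4.6/0.1, 333/155) = 46 servings → $55.20.
kale only: max(4.6/1.2, 333/221) = 3.833 servings → $4.41.
Greek yogurt + kale with both targets exact would need a negative amount; discard.
So the least-cost plan costs $4.41.

$4.41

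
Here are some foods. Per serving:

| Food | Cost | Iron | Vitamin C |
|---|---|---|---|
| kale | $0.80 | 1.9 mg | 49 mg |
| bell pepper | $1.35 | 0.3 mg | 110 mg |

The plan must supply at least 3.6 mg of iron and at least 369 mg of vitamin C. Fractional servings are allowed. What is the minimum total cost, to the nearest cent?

Compare the cost at each extreme point of the feasible region.
kale only: max(3.6/1.9, 369/49) = 7.531 servings → $6.02.
bell pepper only: max(3.6/0.3, 369/110) = 12 servings → $16.20.
kale + bell pepper with both tight: 1.468 servings and 2.7 servings → $4.82.
Cheapest feasible corner: $4.82.

$4.82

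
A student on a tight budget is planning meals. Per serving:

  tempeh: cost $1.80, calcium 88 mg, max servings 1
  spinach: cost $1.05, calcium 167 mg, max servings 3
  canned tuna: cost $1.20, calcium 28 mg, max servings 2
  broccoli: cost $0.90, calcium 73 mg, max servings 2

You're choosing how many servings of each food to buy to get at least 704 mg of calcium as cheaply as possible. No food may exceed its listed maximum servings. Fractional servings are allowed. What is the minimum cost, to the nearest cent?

Cost per mg of calcium: spinach $0.0063, broccoli $0.0123, tempeh $0.0205, canned tuna $0.0429.
Take 3 servings of spinach: +501.0 mg calcium for $3.15 (total $3.15, still need 203.0 mg).
Take 2 servings of broccoli: +146.0 mg calcium for $1.80 (total $4.95, still need 57.0 mg).
Take 0.6477 servings of tempeh: +57.0 mg calcium for $1.17 (total $6.12, still need 0.0 mg).
Filling from the cheapest source first is optimal under one linear minimum: $6.12.

$6.12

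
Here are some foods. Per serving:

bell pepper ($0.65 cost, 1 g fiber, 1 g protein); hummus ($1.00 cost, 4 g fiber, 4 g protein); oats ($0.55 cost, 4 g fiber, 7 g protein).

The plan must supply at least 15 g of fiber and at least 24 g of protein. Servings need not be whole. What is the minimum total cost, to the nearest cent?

$2.06

bell pepper only: max(15/1, 24/1) = 24 servings → $15.60.
hummus only: max(15/4, 24/4) = 6 servings → $6.00.
oats only: max(15/4, 24/7) = 3.75 servings → $2.06.
bell pepper + hummus (both tight): parallel constraints — no distinct corner.
bell pepper + oats with both tight: 3 servings and 3 servings → $3.60.
hummus + oats with both tight: 0.75 servings and 3 servings → $2.40.
Cheapest feasible corner: $2.06.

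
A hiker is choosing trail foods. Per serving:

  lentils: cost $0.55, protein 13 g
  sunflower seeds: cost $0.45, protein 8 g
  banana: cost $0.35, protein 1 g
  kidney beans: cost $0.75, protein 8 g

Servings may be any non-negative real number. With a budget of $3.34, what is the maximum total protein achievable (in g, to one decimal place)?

78.9 g

Protein per dollar: lentils 23.64, sunflower seeds 17.78, kidney beans 10.67, banana 2.857.
With no serving limits, spend the whole cost allowance on lentils: $3.34 / $0.55 × 13 g = 78.9 g.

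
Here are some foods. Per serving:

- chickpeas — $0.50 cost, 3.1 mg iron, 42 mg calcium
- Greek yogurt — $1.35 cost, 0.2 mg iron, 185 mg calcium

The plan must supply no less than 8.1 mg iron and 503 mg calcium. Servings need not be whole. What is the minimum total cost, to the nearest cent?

$4.15

Two binding constraints pin down two serving amounts, so the optimal mix uses at most two foods. The candidates are each food alone (scaled to the tighter of iron/calcium) and each pair with both constraints tight.
chickpeas only: max(8.1/3.1, 503/42) = 11.98 servings → $5.99.
Greek yogurt only: max(8.1/0.2, 503/185) = 40.5 servings → $54.67.
chickpeas + Greek yogurt with both tight: 2.474 servings and 2.157 servings → $4.15.
So the least-cost plan costs $4.15.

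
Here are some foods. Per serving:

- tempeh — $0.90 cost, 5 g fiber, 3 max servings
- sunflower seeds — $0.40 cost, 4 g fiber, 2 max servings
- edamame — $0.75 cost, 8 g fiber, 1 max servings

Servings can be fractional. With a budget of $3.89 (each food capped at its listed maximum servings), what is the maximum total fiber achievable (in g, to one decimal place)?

Fiber per dollar: edamame 10.67, sunflower seeds 10, tempeh 5.556.
Take 1 serving of edamame: spends $0.75, +8.0 g fiber (running total 8.0 g).
Take 2 servings of sunflower seeds: spends $0.80, +8.0 g fiber (running total 16.0 g).
Take 2.6 servings of tempeh: spends $2.34, +13.0 g fiber (running total 29.0 g).
Greedy by best ratio exhausts the cost allowance optimally: 29.0 g.

29.0 g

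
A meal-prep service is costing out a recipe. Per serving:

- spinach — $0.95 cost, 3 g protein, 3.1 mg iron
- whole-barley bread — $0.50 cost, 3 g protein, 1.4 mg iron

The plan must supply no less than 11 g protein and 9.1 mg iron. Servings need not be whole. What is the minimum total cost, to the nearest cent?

$2.88

For a min-cost LP with two ≥-constraints, a basic feasible solution has at most two positive variables.
spinach only: max(11/3, 9.1/3.1) = 3.667 servings → $3.48.
whole-barley bread only: max(11/3, 9.1/1.4) = 6.5 servings → $3.25.
spinach + whole-barley bread with both tight: 2.333 servings and 1.333 servings → $2.88.
Cheapest feasible corner: $2.88.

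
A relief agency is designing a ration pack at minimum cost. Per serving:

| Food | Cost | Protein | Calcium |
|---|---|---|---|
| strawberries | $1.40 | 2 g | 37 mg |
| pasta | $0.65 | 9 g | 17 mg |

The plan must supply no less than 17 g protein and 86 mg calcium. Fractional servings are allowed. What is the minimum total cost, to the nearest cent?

An LP optimum is at a vertex; with two nutrient constraints at most two foods are used. Check each candidate.
strawberries only: max(17/2, 86/37) = 8.5 servings → $11.90.
pasta only: max(17/9, 86/17) = 5.059 servings → $3.29.
strawberries + pasta with both tight: 1.622 servings and 1.528 servings → $3.26.
The minimum over all feasible corners is $3.26.

$3.26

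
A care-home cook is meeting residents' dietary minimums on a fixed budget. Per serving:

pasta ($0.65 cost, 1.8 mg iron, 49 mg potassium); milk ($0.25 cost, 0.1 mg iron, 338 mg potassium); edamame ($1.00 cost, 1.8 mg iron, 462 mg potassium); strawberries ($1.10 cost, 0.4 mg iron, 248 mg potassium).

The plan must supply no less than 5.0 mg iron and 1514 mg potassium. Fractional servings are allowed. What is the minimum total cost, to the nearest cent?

Two binding constraints pin down two serving amounts, so the optimal mix uses at most two foods. The candidates are each food alone (scaled to the tighter of iron/potassium) and each pair with both constraints tight.
pasta only: max(5.0/1.8, 1514/49) = 30.9 servings → $20.08.
milk only: max(5.0/0.1, 1514/338) = 50 servings → $12.50.
edamame only: max(5.0/1.8, 1514/462) = 3.277 servings → $3.28.
strawberries only: max(5.0/0.4, 1514/248) = 12.5 servings → $13.75.
pasta + milk with both tight: 2.549 servings and 4.11 servings → $2.68.
pasta + edamame: the both-tight solution has a negative serving — not a feasible corner.
pasta + strawberries with both tight: 1.486 servings and 5.811 servings → $7.36.
milk + edamame with both tight: 0.7385 servings and 2.737 servings → $2.92.
milk + strawberries: intersection lies outside the first quadrant.
edamame + strawberries with both tight: 2.425 servings and 1.587 servings → $4.17.
The minimum over all feasible corners is $2.68.

$2.68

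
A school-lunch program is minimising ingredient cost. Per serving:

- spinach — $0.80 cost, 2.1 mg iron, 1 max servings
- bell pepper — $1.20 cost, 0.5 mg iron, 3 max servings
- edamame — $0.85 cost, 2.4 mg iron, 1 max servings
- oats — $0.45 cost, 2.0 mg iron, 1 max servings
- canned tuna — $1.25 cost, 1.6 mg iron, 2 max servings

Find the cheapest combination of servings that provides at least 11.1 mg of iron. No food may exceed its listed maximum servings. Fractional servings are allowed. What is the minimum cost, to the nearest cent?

$7.96

Cost per mg of iron: oats $0.2250, edamame $0.3542, spinach $0.3810, canned tuna $0.7812, bell pepper $2.4000.
Take 1 serving of oats: +2.0 mg iron for $0.45 (total $0.45, still need 9.1 mg).
Take 1 serving of edamame: +2.4 mg iron for $0.85 (total $1.30, still need 6.7 mg).
Take 1 serving of spinach: +2.1 mg iron for $0.80 (total $2.10, still need 4.6 mg).
Take 2 servings of canned tuna: +3.2 mg iron for $2.50 (total $4.60, still need 1.4 mg).
Take 2.8 servings of bell pepper: +1.4 mg iron for $3.36 (total $7.96, still need 0.0 mg).
Greedy by cheapest-per-mg is optimal for a single linear constraint, so the minimum cost is $7.96.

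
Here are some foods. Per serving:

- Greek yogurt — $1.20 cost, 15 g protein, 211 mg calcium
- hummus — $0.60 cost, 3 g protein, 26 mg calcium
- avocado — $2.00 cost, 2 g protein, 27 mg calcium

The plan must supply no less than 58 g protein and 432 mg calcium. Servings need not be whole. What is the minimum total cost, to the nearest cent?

Greek yogurt only: max(58/15, 432/211) = 3.867 servings → $4.64.
hummus only: max(58/3, 432/26) = 19.33 servings → $11.60.
avocado only: max(58/2, 432/27) = 29 servings → $58.00.
Greek yogurt + hummus: the both-tight solution has a negative serving — not a feasible corner.
Greek yogurt + avocado: intersection lies outside the first quadrant.
hummus + avocado: intersection lies outside the first quadrant.
So the least-cost plan costs $4.64.

$4.64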